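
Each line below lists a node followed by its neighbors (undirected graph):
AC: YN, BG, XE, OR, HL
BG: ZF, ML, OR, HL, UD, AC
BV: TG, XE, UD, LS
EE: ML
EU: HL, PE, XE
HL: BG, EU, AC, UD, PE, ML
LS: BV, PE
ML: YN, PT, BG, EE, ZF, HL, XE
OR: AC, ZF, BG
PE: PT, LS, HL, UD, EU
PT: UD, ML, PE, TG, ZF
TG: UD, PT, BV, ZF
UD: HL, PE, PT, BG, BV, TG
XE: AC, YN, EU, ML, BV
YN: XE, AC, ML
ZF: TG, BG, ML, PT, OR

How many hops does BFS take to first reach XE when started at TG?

2

Level 0: TG
Level 1: BV, PT, UD, ZF
Level 2: BG, HL, LS, ML, OR, PE, XE
Level 3: AC, EE, EU, YN
XE first appears at level 2.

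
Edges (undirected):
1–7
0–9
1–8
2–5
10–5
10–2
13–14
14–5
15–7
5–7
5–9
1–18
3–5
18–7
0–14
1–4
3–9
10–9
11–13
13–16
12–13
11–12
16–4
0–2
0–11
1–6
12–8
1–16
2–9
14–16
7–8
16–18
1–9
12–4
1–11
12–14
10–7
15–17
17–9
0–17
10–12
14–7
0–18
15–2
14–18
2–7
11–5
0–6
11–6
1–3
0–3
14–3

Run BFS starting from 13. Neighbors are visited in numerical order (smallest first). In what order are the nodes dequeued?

13 11 12 14 16 0 1 5 6 4 8 10 3 7 18 2 9 17 15

Visit 13; enqueue 11, 12, 14, 16 → queue [11, 12, 14, 16]
Visit 11; enqueue 0, 1, 5, 6 → queue [12, 14, 16, 0, 1, 5, 6]
Visit 12; enqueue 4, 8, 10 → queue [14, 16, 0, 1, 5, 6, 4, 8, 10]
Visit 14; enqueue 3, 7, 18 → queue [16, 0, 1, 5, 6, 4, 8, 10, 3, 7, 18]
Visit 16 → queue [0, 1, 5, 6, 4, 8, 10, 3, 7, 18]
Visit 0; enqueue 2, 9, 17 → queue [1, 5, 6, 4, 8, 10, 3, 7, 18, 2, 9, 17]
Visit 1 → queue [5, 6, 4, 8, 10, 3, 7, 18, 2, 9, 17]
Visit 5 → queue [6, 4, 8, 10, 3, 7, 18, 2, 9, 17]
Visit 6 → queue [4, 8, 10, 3, 7, 18, 2, 9, 17]
Visit 4 → queue [8, 10, 3, 7, 18, 2, 9, 17]
Visit 8 → queue [10, 3, 7, 18, 2, 9, 17]
Visit 10 → queue [3, 7, 18, 2, 9, 17]
Visit 3 → queue [7, 18, 2, 9, 17]
Visit 7; enqueue 15 → queue [18, 2, 9, 17, 15]
Visit 18 → queue [2, 9, 17, 15]
Visit 2 → queue [9, 17, 15]
Visit 9 → queue [17, 15]
Visit 17 → queue [15]
Visit 15 → queue []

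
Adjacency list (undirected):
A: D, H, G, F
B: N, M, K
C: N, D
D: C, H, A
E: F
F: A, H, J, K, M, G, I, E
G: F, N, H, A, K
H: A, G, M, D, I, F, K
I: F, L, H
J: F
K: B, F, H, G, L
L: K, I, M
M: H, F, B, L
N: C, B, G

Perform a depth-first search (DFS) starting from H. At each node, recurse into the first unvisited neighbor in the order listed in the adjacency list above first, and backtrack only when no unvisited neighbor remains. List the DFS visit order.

Visit H
H → A
A → D
D → C
C → N
N → B
B → M
M → F
F → J
F → K
K → G
K → L
L → I
F → E

H, A, D, C, N, B, M, F, J, K, G, L, I, E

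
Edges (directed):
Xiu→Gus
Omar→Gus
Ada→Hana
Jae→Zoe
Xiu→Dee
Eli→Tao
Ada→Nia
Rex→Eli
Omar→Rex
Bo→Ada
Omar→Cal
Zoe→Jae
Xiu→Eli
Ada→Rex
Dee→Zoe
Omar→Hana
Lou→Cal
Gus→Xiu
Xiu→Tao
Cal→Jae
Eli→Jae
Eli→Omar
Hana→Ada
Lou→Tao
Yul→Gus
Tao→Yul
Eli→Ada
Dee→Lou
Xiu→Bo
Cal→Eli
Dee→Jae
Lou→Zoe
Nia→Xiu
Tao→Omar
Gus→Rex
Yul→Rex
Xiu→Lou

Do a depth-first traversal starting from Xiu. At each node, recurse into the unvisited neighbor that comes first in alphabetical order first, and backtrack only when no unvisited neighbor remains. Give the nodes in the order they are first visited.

Visit Xiu
Xiu → Bo
Bo → Ada
Ada → Hana
Ada → Nia
Ada → Rex
Rex → Eli
Eli → Jae
Jae → Zoe
Eli → Omar
Omar → Cal
Omar → Gus
Eli → Tao
Tao → Yul
Xiu → Dee
Dee → Lou

Xiu Bo Ada Hana Nia Rex Eli Jae Zoe Omar Cal Gus Tao Yul Dee Lou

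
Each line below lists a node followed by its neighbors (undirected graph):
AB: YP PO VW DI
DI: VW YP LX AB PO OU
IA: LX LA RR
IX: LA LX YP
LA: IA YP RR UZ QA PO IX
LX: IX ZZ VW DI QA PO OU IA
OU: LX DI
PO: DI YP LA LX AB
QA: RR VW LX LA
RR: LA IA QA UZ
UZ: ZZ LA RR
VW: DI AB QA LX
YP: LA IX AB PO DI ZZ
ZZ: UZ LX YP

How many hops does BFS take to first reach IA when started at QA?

Level 0: QA
Level 1: LA, LX, RR, VW
Level 2: AB, DI, IA, IX, OU, PO, UZ, YP, ZZ
IA first appears at level 2.

2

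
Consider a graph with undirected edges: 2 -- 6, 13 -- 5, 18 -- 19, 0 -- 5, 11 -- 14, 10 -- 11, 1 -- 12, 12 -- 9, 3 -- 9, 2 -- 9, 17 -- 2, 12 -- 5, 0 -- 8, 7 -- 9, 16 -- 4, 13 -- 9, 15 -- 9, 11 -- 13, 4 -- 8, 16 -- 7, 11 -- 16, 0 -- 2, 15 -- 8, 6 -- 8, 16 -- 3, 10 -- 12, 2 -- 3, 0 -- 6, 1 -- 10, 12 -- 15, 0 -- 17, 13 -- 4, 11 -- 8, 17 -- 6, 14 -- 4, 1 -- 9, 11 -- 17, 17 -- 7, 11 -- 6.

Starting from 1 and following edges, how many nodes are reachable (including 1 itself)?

18

BFS from 1 visits: 1, 12, 10, 9, 15, 5, 11, 13, 7, 3, 2, 8, 0, 17, 16, 14, 6, 4
Reachable nodes: 18 of 20 total.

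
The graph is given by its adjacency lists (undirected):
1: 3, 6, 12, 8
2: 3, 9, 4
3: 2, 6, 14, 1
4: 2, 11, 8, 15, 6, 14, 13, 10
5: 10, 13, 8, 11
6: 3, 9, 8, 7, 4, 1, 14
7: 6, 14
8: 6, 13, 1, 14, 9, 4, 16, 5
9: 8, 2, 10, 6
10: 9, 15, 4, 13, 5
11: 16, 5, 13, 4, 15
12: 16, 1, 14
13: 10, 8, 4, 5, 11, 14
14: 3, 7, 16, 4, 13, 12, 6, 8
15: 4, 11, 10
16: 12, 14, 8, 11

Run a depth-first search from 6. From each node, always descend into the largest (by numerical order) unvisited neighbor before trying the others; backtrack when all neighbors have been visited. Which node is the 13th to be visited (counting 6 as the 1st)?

4

Visit 6
6 → 14
14 → 16
16 → 12
12 → 1
1 → 8
8 → 13
13 → 11
11 → 15
15 → 10
10 → 9
9 → 2
2 → 4
2 → 3
10 → 5
14 → 7

Visit order: 6, 14, 16, 12, 1, 8, 13, 11, 15, 10, 9, 2, 4, 3, 5, 7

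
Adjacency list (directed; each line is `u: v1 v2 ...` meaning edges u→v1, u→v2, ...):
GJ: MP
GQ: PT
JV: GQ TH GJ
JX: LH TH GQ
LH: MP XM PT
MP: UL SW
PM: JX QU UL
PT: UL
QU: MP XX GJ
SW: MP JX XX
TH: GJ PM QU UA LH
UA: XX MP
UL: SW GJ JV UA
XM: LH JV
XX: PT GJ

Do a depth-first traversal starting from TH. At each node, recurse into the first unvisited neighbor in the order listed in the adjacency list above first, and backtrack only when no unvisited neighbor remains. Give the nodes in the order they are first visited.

Visit TH
TH → GJ
GJ → MP
MP → UL
UL → SW
SW → JX
JX → LH
LH → XM
XM → JV
JV → GQ
GQ → PT
SW → XX
UL → UA
TH → PM
PM → QU

TH, GJ, MP, UL, SW, JX, LH, XM, JV, GQ, PT, XX, UA, PM, QU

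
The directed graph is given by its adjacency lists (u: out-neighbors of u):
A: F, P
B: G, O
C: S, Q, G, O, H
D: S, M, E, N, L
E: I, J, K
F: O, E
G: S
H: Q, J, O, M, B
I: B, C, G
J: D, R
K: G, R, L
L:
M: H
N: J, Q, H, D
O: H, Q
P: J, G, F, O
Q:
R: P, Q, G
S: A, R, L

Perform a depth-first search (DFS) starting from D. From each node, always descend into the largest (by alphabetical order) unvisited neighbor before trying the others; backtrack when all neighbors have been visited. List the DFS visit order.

Visit D
D → S
S → R
R → Q
R → P
P → O
O → H
H → M
H → J
H → B
B → G
P → F
F → E
E → K
K → L
E → I
I → C
S → A
D → N

D S R Q P O H M J B G F E K L I C A N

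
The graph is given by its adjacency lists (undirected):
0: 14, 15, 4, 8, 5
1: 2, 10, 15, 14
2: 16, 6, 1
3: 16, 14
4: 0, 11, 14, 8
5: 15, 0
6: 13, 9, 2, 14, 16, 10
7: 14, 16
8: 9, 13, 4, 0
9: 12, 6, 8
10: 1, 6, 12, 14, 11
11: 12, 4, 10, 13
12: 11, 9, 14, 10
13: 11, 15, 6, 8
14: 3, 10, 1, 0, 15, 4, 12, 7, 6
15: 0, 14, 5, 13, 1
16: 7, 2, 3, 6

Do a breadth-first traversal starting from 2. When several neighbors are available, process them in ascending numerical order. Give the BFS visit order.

2 -> 1 -> 6 -> 16 -> 10 -> 14 -> 15 -> 9 -> 13 -> 3 -> 7 -> 11 -> 12 -> 0 -> 4 -> 5 -> 8

Visit 2; enqueue 1, 6, 16 → queue [1, 6, 16]
Visit 1; enqueue 10, 14, 15 → queue [6, 16, 10, 14, 15]
Visit 6; enqueue 9, 13 → queue [16, 10, 14, 15, 9, 13]
Visit 16; enqueue 3, 7 → queue [10, 14, 15, 9, 13, 3, 7]
Visit 10; enqueue 11, 12 → queue [14, 15, 9, 13, 3, 7, 11, 12]
Visit 14; enqueue 0, 4 → queue [15, 9, 13, 3, 7, 11, 12, 0, 4]
Visit 15; enqueue 5 → queue [9, 13, 3, 7, 11, 12, 0, 4, 5]
Visit 9; enqueue 8 → queue [13, 3, 7, 11, 12, 0, 4, 5, 8]
Visit 13 → queue [3, 7, 11, 12, 0, 4, 5, 8]
Visit 3 → queue [7, 11, 12, 0, 4, 5, 8]
Visit 7 → queue [11, 12, 0, 4, 5, 8]
Visit 11 → queue [12, 0, 4, 5, 8]
Visit 12 → queue [0, 4, 5, 8]
Visit 0 → queue [4, 5, 8]
Visit 4 → queue [5, 8]
Visit 5 → queue [8]
Visit 8 → queue []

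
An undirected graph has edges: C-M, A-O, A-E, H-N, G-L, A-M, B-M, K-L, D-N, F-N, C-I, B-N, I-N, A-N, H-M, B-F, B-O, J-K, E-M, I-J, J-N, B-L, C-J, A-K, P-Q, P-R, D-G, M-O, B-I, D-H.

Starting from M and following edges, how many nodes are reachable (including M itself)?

BFS from M visits: M, A, B, C, E, H, O, K, N, F, I, L, J, D, G
Reachable nodes: 15 of 18 total.

15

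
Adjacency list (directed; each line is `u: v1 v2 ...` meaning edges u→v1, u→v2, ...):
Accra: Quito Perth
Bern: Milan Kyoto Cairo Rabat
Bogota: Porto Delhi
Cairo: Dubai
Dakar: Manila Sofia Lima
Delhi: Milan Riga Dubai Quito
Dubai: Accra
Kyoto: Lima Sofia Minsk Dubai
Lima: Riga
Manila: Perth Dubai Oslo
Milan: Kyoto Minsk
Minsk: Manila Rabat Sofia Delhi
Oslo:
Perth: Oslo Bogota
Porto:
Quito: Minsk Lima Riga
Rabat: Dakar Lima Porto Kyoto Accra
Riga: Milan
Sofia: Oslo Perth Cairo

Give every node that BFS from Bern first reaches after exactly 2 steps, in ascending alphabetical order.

Accra, Dakar, Dubai, Lima, Minsk, Porto, Sofia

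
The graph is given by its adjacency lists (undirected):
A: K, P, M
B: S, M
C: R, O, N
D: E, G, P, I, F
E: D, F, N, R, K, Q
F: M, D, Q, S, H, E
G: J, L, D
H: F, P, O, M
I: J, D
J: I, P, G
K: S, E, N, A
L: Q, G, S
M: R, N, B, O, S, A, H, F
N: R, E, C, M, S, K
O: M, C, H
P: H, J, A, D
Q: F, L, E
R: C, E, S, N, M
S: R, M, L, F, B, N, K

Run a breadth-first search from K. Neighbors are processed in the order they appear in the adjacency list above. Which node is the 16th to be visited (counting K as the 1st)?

H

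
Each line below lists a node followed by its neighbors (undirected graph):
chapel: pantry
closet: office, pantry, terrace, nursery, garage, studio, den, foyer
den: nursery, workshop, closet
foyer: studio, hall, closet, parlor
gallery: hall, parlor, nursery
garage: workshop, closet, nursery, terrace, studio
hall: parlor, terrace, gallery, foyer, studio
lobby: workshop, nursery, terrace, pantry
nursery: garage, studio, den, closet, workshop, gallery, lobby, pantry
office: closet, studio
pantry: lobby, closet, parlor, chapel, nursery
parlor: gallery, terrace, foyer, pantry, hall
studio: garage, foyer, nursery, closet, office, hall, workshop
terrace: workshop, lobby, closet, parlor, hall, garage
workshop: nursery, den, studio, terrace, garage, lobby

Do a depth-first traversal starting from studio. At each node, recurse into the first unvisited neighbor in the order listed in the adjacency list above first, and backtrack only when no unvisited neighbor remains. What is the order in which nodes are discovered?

studio, garage, workshop, nursery, den, closet, office, pantry, lobby, terrace, parlor, gallery, hall, foyer, chapel

Visit studio
studio → garage
garage → workshop
workshop → nursery
nursery → den
den → closet
closet → office
closet → pantry
pantry → lobby
lobby → terrace
terrace → parlor
parlor → gallery
gallery → hall
hall → foyer
pantry → chapel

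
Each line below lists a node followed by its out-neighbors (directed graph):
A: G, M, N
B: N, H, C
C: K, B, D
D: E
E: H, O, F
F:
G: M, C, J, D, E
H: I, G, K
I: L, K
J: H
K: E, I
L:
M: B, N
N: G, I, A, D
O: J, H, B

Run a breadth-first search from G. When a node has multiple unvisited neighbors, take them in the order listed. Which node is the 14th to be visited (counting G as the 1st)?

Visit G; enqueue M, C, J, D, E → queue [M, C, J, D, E]
Visit M; enqueue B, N → queue [C, J, D, E, B, N]
Visit C; enqueue K → queue [J, D, E, B, N, K]
Visit J; enqueue H → queue [D, E, B, N, K, H]
Visit D → queue [E, B, N, K, H]
Visit E; enqueue O, F → queue [B, N, K, H, O, F]
Visit B → queue [N, K, H, O, F]
Visit N; enqueue I, A → queue [K, H, O, F, I, A]
Visit K → queue [H, O, F, I, A]
Visit H → queue [O, F, I, A]
Visit O → queue [F, I, A]
Visit F → queue [I, A]
Visit I; enqueue L → queue [A, L]
Visit A → queue [L]
Visit L → queue []

Visit order: G, M, C, J, D, E, B, N, K, H, O, F, I, A, L

A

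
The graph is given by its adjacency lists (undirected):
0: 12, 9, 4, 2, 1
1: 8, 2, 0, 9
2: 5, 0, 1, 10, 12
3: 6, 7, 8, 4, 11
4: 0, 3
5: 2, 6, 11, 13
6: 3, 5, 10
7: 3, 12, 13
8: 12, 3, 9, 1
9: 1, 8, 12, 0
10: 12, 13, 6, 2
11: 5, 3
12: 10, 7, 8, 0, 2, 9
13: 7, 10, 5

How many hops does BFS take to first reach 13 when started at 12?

Level 0: 12
Level 1: 0, 2, 7, 8, 9, 10
Level 2: 1, 3, 4, 5, 6, 13
Level 3: 11
13 first appears at level 2.

2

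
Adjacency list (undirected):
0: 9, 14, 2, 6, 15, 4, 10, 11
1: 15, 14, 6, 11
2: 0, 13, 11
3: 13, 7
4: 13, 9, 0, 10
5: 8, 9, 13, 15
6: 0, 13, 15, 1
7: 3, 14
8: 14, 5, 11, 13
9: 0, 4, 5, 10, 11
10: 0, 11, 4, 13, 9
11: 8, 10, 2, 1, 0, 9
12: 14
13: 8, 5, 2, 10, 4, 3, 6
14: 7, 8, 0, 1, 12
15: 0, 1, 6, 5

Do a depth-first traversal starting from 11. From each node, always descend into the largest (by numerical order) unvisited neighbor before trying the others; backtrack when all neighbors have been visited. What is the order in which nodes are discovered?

11 10 13 8 14 12 7 3 1 15 6 0 9 5 4 2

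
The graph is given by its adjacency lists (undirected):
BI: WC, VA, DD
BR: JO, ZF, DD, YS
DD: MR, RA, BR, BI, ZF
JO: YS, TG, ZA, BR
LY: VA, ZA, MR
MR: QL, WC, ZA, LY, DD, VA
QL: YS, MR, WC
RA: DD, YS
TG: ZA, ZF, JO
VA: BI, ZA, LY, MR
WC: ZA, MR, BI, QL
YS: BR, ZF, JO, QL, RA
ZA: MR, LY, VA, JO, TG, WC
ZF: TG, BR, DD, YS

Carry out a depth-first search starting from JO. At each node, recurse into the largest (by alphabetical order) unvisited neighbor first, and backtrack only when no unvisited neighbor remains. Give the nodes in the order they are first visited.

JO -> ZA -> WC -> QL -> YS -> ZF -> TG -> DD -> RA -> MR -> VA -> LY -> BI -> BR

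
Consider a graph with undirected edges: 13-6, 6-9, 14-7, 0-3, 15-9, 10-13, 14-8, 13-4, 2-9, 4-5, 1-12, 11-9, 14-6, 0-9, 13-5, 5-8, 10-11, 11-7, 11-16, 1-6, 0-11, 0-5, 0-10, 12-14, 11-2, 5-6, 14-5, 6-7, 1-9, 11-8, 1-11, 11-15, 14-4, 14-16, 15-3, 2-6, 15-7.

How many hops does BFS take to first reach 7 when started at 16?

Level 0: 16
Level 1: 11, 14
Level 2: 0, 1, 2, 4, 5, 6, 7, 8, 9, 10, 12, 15
Level 3: 3, 13
7 first appears at level 2.

2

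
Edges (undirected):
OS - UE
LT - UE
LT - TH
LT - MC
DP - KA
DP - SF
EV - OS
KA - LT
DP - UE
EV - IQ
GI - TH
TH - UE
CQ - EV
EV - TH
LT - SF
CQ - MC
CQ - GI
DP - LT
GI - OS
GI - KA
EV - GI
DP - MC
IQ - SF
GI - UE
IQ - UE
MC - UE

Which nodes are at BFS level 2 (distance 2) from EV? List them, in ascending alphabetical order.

KA, LT, MC, SF, UE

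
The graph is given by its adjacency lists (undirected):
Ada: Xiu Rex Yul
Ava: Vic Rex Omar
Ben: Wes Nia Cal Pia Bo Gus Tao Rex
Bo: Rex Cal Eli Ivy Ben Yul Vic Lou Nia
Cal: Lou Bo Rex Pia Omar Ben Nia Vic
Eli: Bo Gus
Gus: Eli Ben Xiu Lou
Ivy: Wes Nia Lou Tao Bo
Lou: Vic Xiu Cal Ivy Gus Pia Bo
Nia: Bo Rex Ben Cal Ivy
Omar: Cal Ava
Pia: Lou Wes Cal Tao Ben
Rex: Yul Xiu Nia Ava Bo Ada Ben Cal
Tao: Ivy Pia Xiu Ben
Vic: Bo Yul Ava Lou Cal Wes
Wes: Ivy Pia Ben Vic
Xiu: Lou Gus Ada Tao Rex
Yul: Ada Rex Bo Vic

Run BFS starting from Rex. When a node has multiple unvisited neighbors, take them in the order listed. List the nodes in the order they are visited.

Visit Rex; enqueue Yul, Xiu, Nia, Ava, Bo, Ada, Ben, Cal → queue [Yul, Xiu, Nia, Ava, Bo, Ada, Ben, Cal]
Visit Yul; enqueue Vic → queue [Xiu, Nia, Ava, Bo, Ada, Ben, Cal, Vic]
Visit Xiu; enqueue Lou, Gus, Tao → queue [Nia, Ava, Bo, Ada, Ben, Cal, Vic, Lou, Gus, Tao]
Visit Nia; enqueue Ivy → queue [Ava, Bo, Ada, Ben, Cal, Vic, Lou, Gus, Tao, Ivy]
Visit Ava; enqueue Omar → queue [Bo, Ada, Ben, Cal, Vic, Lou, Gus, Tao, Ivy, Omar]
Visit Bo; enqueue Eli → queue [Ada, Ben, Cal, Vic, Lou, Gus, Tao, Ivy, Omar, Eli]
Visit Ada → queue [Ben, Cal, Vic, Lou, Gus, Tao, Ivy, Omar, Eli]
Visit Ben; enqueue Wes, Pia → queue [Cal, Vic, Lou, Gus, Tao, Ivy, Omar, Eli, Wes, Pia]
Visit Cal → queue [Vic, Lou, Gus, Tao, Ivy, Omar, Eli, Wes, Pia]
Visit Vic → queue [Lou, Gus, Tao, Ivy, Omar, Eli, Wes, Pia]
Visit Lou → queue [Gus, Tao, Ivy, Omar, Eli, Wes, Pia]
Visit Gus → queue [Tao, Ivy, Omar, Eli, Wes, Pia]
Visit Tao → queue [Ivy, Omar, Eli, Wes, Pia]
Visit Ivy → queue [Omar, Eli, Wes, Pia]
Visit Omar → queue [Eli, Wes, Pia]
Visit Eli → queue [Wes, Pia]
Visit Wes → queue [Pia]
Visit Pia → queue []

Rex, Yul, Xiu, Nia, Ava, Bo, Ada, Ben, Cal, Vic, Lou, Gus, Tao, Ivy, Omar, Eli, Wes, Pia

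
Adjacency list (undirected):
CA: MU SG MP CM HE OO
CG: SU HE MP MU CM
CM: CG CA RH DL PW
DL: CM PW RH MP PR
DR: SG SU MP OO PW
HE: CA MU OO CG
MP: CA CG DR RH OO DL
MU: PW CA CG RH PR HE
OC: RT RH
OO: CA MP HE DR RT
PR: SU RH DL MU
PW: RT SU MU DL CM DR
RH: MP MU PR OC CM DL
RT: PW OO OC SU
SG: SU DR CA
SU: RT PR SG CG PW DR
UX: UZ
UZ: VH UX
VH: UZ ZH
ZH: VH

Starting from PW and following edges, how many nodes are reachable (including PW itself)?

BFS from PW visits: PW, SU, RT, MU, DR, DL, CM, SG, PR, CG, OO, OC, RH, HE, CA, MP
Reachable nodes: 16 of 20 total.

16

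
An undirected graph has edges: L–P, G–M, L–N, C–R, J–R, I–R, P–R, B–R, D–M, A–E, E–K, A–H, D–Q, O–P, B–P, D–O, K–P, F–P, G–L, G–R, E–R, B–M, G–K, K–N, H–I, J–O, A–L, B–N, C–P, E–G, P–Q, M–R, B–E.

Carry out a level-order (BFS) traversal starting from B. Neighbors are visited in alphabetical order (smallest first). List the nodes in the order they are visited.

B -> E -> M -> N -> P -> R -> A -> G -> K -> D -> L -> C -> F -> O -> Q -> I -> J -> H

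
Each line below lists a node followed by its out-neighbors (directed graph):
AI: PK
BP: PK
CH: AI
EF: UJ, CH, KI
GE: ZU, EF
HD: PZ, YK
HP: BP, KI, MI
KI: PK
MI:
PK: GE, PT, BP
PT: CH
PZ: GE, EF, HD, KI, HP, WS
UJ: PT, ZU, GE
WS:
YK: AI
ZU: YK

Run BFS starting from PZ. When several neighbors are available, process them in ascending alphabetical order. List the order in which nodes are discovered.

Visit PZ; enqueue EF, GE, HD, HP, KI, WS → queue [EF, GE, HD, HP, KI, WS]
Visit EF; enqueue CH, UJ → queue [GE, HD, HP, KI, WS, CH, UJ]
Visit GE; enqueue ZU → queue [HD, HP, KI, WS, CH, UJ, ZU]
Visit HD; enqueue YK → queue [HP, KI, WS, CH, UJ, ZU, YK]
Visit HP; enqueue BP, MI → queue [KI, WS, CH, UJ, ZU, YK, BP, MI]
Visit KI; enqueue PK → queue [WS, CH, UJ, ZU, YK, BP, MI, PK]
Visit WS → queue [CH, UJ, ZU, YK, BP, MI, PK]
Visit CH; enqueue AI → queue [UJ, ZU, YK, BP, MI, PK, AI]
Visit UJ; enqueue PT → queue [ZU, YK, BP, MI, PK, AI, PT]
Visit ZU → queue [YK, BP, MI, PK, AI, PT]
Visit YK → queue [BP, MI, PK, AI, PT]
Visit BP → queue [MI, PK, AI, PT]
Visit MI → queue [PK, AI, PT]
Visit PK → queue [AI, PT]
Visit AI → queue [PT]
Visit PT → queue []

PZ → EF → GE → HD → HP → KI → WS → CH → UJ → ZU → YK → BP → MI → PK → AI → PT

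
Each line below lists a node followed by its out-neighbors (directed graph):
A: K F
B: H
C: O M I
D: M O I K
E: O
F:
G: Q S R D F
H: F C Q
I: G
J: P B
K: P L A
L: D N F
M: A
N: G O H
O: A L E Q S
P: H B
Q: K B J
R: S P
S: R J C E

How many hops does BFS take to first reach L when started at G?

3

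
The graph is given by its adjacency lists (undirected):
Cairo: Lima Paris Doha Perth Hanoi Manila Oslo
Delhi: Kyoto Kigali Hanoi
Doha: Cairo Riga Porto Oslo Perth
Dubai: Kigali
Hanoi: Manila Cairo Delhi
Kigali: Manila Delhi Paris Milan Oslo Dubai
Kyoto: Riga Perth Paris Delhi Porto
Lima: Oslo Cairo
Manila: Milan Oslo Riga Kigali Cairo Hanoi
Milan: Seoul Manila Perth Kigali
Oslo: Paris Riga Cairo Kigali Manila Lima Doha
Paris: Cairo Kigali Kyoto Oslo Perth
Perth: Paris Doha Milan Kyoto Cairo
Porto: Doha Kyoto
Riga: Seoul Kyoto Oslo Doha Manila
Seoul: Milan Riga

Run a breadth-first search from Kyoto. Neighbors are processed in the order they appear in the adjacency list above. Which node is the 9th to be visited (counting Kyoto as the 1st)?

Visit Kyoto; enqueue Riga, Perth, Paris, Delhi, Porto → queue [Riga, Perth, Paris, Delhi, Porto]
Visit Riga; enqueue Seoul, Oslo, Doha, Manila → queue [Perth, Paris, Delhi, Porto, Seoul, Oslo, Doha, Manila]
Visit Perth; enqueue Milan, Cairo → queue [Paris, Delhi, Porto, Seoul, Oslo, Doha, Manila, Milan, Cairo]
Visit Paris; enqueue Kigali → queue [Delhi, Porto, Seoul, Oslo, Doha, Manila, Milan, Cairo, Kigali]
Visit Delhi; enqueue Hanoi → queue [Porto, Seoul, Oslo, Doha, Manila, Milan, Cairo, Kigali, Hanoi]
Visit Porto → queue [Seoul, Oslo, Doha, Manila, Milan, Cairo, Kigali, Hanoi]
Visit Seoul → queue [Oslo, Doha, Manila, Milan, Cairo, Kigali, Hanoi]
Visit Oslo; enqueue Lima → queue [Doha, Manila, Milan, Cairo, Kigali, Hanoi, Lima]
Visit Doha → queue [Manila, Milan, Cairo, Kigali, Hanoi, Lima]
Visit Manila → queue [Milan, Cairo, Kigali, Hanoi, Lima]
Visit Milan → queue [Cairo, Kigali, Hanoi, Lima]
Visit Cairo → queue [Kigali, Hanoi, Lima]
Visit Kigali; enqueue Dubai → queue [Hanoi, Lima, Dubai]
Visit Hanoi → queue [Lima, Dubai]
Visit Lima → queue [Dubai]
Visit Dubai → queue []

Visit order: Kyoto, Riga, Perth, Paris, Delhi, Porto, Seoul, Oslo, Doha, Manila, Milan, Cairo, Kigali, Hanoi, Lima, Dubai

Doha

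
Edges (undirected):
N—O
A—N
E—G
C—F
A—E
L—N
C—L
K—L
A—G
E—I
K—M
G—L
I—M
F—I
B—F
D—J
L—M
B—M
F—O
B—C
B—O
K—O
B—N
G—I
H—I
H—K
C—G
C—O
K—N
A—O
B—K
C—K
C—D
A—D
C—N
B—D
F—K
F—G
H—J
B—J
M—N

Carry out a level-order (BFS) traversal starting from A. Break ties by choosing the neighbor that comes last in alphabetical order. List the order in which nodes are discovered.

Visit A; enqueue O, N, G, E, D → queue [O, N, G, E, D]
Visit O; enqueue K, F, C, B → queue [N, G, E, D, K, F, C, B]
Visit N; enqueue M, L → queue [G, E, D, K, F, C, B, M, L]
Visit G; enqueue I → queue [E, D, K, F, C, B, M, L, I]
Visit E → queue [D, K, F, C, B, M, L, I]
Visit D; enqueue J → queue [K, F, C, B, M, L, I, J]
Visit K; enqueue H → queue [F, C, B, M, L, I, J, H]
Visit F → queue [C, B, M, L, I, J, H]
Visit C → queue [B, M, L, I, J, H]
Visit B → queue [M, L, I, J, H]
Visit M → queue [L, I, J, H]
Visit L → queue [I, J, H]
Visit I → queue [J, H]
Visit J → queue [H]
Visit H → queue []

A -> O -> N -> G -> E -> D -> K -> F -> C -> B -> M -> L -> I -> J -> H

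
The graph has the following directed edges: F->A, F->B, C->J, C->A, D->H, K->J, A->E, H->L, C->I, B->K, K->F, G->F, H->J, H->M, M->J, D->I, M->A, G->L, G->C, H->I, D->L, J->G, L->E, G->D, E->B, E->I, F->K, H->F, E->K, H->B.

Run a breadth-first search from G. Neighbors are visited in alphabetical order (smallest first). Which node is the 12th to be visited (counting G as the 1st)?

Visit G; enqueue C, D, F, L → queue [C, D, F, L]
Visit C; enqueue A, I, J → queue [D, F, L, A, I, J]
Visit D; enqueue H → queue [F, L, A, I, J, H]
Visit F; enqueue B, K → queue [L, A, I, J, H, B, K]
Visit L; enqueue E → queue [A, I, J, H, B, K, E]
Visit A → queue [I, J, H, B, K, E]
Visit I → queue [J, H, B, K, E]
Visit J → queue [H, B, K, E]
Visit H; enqueue M → queue [B, K, E, M]
Visit B → queue [K, E, M]
Visit K → queue [E, M]
Visit E → queue [M]
Visit M → queue []

Visit order: G, C, D, F, L, A, I, J, H, B, K, E, M

E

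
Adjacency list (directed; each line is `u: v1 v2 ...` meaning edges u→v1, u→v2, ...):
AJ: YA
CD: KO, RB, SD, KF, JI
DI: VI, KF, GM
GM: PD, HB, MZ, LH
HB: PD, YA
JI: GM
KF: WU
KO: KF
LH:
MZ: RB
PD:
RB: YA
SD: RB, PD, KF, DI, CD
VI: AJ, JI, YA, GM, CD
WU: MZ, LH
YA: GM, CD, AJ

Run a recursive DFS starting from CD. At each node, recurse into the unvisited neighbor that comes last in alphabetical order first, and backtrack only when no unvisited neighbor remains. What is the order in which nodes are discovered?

Visit CD
CD → SD
SD → RB
RB → YA
YA → GM
GM → PD
GM → MZ
GM → LH
GM → HB
YA → AJ
SD → KF
KF → WU
SD → DI
DI → VI
VI → JI
CD → KO

CD, SD, RB, YA, GM, PD, MZ, LH, HB, AJ, KF, WU, DI, VI, JI, KO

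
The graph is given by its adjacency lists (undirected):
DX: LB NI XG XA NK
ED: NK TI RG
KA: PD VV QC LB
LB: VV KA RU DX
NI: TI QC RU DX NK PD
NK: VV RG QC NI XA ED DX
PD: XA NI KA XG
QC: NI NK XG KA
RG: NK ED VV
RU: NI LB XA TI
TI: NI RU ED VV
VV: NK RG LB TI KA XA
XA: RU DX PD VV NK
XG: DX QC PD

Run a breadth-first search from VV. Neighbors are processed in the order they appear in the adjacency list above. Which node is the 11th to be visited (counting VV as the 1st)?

Visit VV; enqueue NK, RG, LB, TI, KA, XA → queue [NK, RG, LB, TI, KA, XA]
Visit NK; enqueue QC, NI, ED, DX → queue [RG, LB, TI, KA, XA, QC, NI, ED, DX]
Visit RG → queue [LB, TI, KA, XA, QC, NI, ED, DX]
Visit LB; enqueue RU → queue [TI, KA, XA, QC, NI, ED, DX, RU]
Visit TI → queue [KA, XA, QC, NI, ED, DX, RU]
Visit KA; enqueue PD → queue [XA, QC, NI, ED, DX, RU, PD]
Visit XA → queue [QC, NI, ED, DX, RU, PD]
Visit QC; enqueue XG → queue [NI, ED, DX, RU, PD, XG]
Visit NI → queue [ED, DX, RU, PD, XG]
Visit ED → queue [DX, RU, PD, XG]
Visit DX → queue [RU, PD, XG]
Visit RU → queue [PD, XG]
Visit PD → queue [XG]
Visit XG → queue []

Visit order: VV, NK, RG, LB, TI, KA, XA, QC, NI, ED, DX, RU, PD, XG

DX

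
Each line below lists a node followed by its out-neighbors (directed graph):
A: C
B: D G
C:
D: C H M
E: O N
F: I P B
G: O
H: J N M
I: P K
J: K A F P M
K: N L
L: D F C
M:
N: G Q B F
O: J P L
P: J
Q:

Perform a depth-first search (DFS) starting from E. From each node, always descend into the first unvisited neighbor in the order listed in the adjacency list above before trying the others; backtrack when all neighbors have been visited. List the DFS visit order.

E -> O -> J -> K -> N -> G -> Q -> B -> D -> C -> H -> M -> F -> I -> P -> L -> A

Visit E
E → O
O → J
J → K
K → N
N → G
N → Q
N → B
B → D
D → C
D → H
H → M
N → F
F → I
I → P
K → L
J → A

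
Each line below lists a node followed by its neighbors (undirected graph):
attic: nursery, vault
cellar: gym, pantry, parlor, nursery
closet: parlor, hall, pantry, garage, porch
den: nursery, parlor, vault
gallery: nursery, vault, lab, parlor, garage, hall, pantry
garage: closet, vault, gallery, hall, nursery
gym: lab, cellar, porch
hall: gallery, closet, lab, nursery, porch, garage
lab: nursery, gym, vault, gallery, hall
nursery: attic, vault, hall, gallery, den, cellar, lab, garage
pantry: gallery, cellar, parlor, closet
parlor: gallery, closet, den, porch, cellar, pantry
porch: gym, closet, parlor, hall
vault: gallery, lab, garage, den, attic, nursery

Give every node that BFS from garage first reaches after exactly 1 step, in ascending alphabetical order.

closet, gallery, hall, nursery, vault

Level 0: garage
Level 1: closet, gallery, hall, nursery, vault
Level 2: attic, cellar, den, lab, pantry, parlor, porch
Level 3: gym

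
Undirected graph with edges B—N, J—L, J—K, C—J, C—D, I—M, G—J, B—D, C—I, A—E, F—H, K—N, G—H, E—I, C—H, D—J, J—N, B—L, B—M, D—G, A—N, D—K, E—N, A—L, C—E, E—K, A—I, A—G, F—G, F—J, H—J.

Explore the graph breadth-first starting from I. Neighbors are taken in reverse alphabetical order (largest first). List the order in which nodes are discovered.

Visit I; enqueue M, E, C, A → queue [M, E, C, A]
Visit M; enqueue B → queue [E, C, A, B]
Visit E; enqueue N, K → queue [C, A, B, N, K]
Visit C; enqueue J, H, D → queue [A, B, N, K, J, H, D]
Visit A; enqueue L, G → queue [B, N, K, J, H, D, L, G]
Visit B → queue [N, K, J, H, D, L, G]
Visit N → queue [K, J, H, D, L, G]
Visit K → queue [J, H, D, L, G]
Visit J; enqueue F → queue [H, D, L, G, F]
Visit H → queue [D, L, G, F]
Visit D → queue [L, G, F]
Visit L → queue [G, F]
Visit G → queue [F]
Visit F → queue []

I, M, E, C, A, B, N, K, J, H, D, L, G, F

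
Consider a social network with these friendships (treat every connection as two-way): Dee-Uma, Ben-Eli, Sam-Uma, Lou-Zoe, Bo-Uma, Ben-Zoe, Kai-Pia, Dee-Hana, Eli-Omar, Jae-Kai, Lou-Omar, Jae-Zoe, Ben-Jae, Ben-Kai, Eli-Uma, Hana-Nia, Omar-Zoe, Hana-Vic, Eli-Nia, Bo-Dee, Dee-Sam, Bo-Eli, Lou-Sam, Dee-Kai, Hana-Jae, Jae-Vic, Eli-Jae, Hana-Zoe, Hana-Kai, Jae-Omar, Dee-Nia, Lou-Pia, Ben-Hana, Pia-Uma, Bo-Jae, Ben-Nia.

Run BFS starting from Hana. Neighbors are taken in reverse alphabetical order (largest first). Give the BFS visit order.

Hana, Zoe, Vic, Nia, Kai, Jae, Dee, Ben, Omar, Lou, Eli, Pia, Bo, Uma, Sam

Visit Hana; enqueue Zoe, Vic, Nia, Kai, Jae, Dee, Ben → queue [Zoe, Vic, Nia, Kai, Jae, Dee, Ben]
Visit Zoe; enqueue Omar, Lou → queue [Vic, Nia, Kai, Jae, Dee, Ben, Omar, Lou]
Visit Vic → queue [Nia, Kai, Jae, Dee, Ben, Omar, Lou]
Visit Nia; enqueue Eli → queue [Kai, Jae, Dee, Ben, Omar, Lou, Eli]
Visit Kai; enqueue Pia → queue [Jae, Dee, Ben, Omar, Lou, Eli, Pia]
Visit Jae; enqueue Bo → queue [Dee, Ben, Omar, Lou, Eli, Pia, Bo]
Visit Dee; enqueue Uma, Sam → queue [Ben, Omar, Lou, Eli, Pia, Bo, Uma, Sam]
Visit Ben → queue [Omar, Lou, Eli, Pia, Bo, Uma, Sam]
Visit Omar → queue [Lou, Eli, Pia, Bo, Uma, Sam]
Visit Lou → queue [Eli, Pia, Bo, Uma, Sam]
Visit Eli → queue [Pia, Bo, Uma, Sam]
Visit Pia → queue [Bo, Uma, Sam]
Visit Bo → queue [Uma, Sam]
Visit Uma → queue [Sam]
Visit Sam → queue []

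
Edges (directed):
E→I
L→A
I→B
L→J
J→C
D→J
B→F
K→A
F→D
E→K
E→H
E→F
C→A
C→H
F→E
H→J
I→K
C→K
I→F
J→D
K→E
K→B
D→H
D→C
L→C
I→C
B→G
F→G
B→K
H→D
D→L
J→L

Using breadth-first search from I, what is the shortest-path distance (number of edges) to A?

Level 0: I
Level 1: B, C, F, K
Level 2: A, D, E, G, H
Level 3: J, L
A first appears at level 2.

2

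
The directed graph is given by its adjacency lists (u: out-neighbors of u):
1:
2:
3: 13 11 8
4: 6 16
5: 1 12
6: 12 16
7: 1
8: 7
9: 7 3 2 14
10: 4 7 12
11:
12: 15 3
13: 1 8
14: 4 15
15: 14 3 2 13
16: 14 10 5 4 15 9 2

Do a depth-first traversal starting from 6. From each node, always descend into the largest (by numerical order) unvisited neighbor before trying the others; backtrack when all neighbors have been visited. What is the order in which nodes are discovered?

Visit 6
6 → 16
16 → 15
15 → 14
14 → 4
15 → 13
13 → 8
8 → 7
7 → 1
15 → 3
3 → 11
15 → 2
16 → 10
10 → 12
16 → 9
16 → 5

6, 16, 15, 14, 4, 13, 8, 7, 1, 3, 11, 2, 10, 12, 9, 5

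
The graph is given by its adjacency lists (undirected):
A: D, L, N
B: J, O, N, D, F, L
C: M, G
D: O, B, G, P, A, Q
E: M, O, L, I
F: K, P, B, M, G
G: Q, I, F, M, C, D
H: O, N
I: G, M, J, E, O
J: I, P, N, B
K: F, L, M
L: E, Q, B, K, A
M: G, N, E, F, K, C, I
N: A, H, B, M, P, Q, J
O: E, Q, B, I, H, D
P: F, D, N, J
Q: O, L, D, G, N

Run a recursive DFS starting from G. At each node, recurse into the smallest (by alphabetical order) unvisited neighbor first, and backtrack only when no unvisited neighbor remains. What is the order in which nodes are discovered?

Visit G
G → C
C → M
M → E
E → I
I → J
J → B
B → D
D → A
A → L
L → K
K → F
F → P
P → N
N → H
H → O
O → Q

G -> C -> M -> E -> I -> J -> B -> D -> A -> L -> K -> F -> P -> N -> H -> O -> Q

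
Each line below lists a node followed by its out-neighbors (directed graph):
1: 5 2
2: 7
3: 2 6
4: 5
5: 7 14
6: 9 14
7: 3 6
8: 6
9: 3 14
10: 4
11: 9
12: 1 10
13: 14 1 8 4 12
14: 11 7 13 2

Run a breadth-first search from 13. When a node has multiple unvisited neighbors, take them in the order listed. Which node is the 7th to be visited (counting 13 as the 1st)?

Visit 13; enqueue 14, 1, 8, 4, 12 → queue [14, 1, 8, 4, 12]
Visit 14; enqueue 11, 7, 2 → queue [1, 8, 4, 12, 11, 7, 2]
Visit 1; enqueue 5 → queue [8, 4, 12, 11, 7, 2, 5]
Visit 8; enqueue 6 → queue [4, 12, 11, 7, 2, 5, 6]
Visit 4 → queue [12, 11, 7, 2, 5, 6]
Visit 12; enqueue 10 → queue [11, 7, 2, 5, 6, 10]
Visit 11; enqueue 9 → queue [7, 2, 5, 6, 10, 9]
Visit 7; enqueue 3 → queue [2, 5, 6, 10, 9, 3]
Visit 2 → queue [5, 6, 10, 9, 3]
Visit 5 → queue [6, 10, 9, 3]
Visit 6 → queue [10, 9, 3]
Visit 10 → queue [9, 3]
Visit 9 → queue [3]
Visit 3 → queue []

Visit order: 13, 14, 1, 8, 4, 12, 11, 7, 2, 5, 6, 10, 9, 3

11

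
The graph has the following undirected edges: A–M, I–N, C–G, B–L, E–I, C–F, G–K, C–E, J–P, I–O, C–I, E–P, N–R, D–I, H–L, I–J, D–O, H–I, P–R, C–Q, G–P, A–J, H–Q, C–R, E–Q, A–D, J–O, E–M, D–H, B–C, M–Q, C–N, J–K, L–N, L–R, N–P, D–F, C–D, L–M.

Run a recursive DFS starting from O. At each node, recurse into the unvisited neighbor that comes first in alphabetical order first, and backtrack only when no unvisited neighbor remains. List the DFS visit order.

O -> D -> A -> J -> I -> C -> B -> L -> H -> Q -> E -> M -> P -> G -> K -> N -> R -> F

Visit O
O → D
D → A
A → J
J → I
I → C
C → B
B → L
L → H
H → Q
Q → E
E → M
E → P
P → G
G → K
P → N
N → R
C → F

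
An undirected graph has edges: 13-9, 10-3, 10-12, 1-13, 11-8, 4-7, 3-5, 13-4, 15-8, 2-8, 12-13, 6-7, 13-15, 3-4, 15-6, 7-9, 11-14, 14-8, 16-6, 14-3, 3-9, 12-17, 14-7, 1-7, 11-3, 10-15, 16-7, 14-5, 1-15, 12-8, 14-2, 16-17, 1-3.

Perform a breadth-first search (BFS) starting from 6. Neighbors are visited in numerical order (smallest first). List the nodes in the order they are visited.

Visit 6; enqueue 7, 15, 16 → queue [7, 15, 16]
Visit 7; enqueue 1, 4, 9, 14 → queue [15, 16, 1, 4, 9, 14]
Visit 15; enqueue 8, 10, 13 → queue [16, 1, 4, 9, 14, 8, 10, 13]
Visit 16; enqueue 17 → queue [1, 4, 9, 14, 8, 10, 13, 17]
Visit 1; enqueue 3 → queue [4, 9, 14, 8, 10, 13, 17, 3]
Visit 4 → queue [9, 14, 8, 10, 13, 17, 3]
Visit 9 → queue [14, 8, 10, 13, 17, 3]
Visit 14; enqueue 2, 5, 11 → queue [8, 10, 13, 17, 3, 2, 5, 11]
Visit 8; enqueue 12 → queue [10, 13, 17, 3, 2, 5, 11, 12]
Visit 10 → queue [13, 17, 3, 2, 5, 11, 12]
Visit 13 → queue [17, 3, 2, 5, 11, 12]
Visit 17 → queue [3, 2, 5, 11, 12]
Visit 3 → queue [2, 5, 11, 12]
Visit 2 → queue [5, 11, 12]
Visit 5 → queue [11, 12]
Visit 11 → queue [12]
Visit 12 → queue []

6, 7, 15, 16, 1, 4, 9, 14, 8, 10, 13, 17, 3, 2, 5, 11, 12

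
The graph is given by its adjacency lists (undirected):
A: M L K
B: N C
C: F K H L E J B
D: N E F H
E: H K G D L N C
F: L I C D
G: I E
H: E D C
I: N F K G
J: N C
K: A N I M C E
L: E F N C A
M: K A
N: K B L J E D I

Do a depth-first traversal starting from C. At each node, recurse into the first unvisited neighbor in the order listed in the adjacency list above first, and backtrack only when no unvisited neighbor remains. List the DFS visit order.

C, F, L, E, H, D, N, K, A, M, I, G, B, J

Visit C
C → F
F → L
L → E
E → H
H → D
D → N
N → K
K → A
A → M
K → I
I → G
N → B
N → J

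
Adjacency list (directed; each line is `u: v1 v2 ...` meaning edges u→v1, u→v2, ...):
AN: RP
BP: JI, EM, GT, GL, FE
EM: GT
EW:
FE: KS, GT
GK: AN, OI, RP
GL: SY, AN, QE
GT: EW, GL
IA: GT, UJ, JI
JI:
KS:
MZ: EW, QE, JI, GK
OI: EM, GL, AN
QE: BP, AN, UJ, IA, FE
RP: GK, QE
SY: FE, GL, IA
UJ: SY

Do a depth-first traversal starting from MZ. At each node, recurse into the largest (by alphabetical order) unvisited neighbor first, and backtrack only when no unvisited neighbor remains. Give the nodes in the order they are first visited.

Visit MZ
MZ → QE
QE → UJ
UJ → SY
SY → IA
IA → JI
IA → GT
GT → GL
GL → AN
AN → RP
RP → GK
GK → OI
OI → EM
GT → EW
SY → FE
FE → KS
QE → BP

MZ, QE, UJ, SY, IA, JI, GT, GL, AN, RP, GK, OI, EM, EW, FE, KS, BP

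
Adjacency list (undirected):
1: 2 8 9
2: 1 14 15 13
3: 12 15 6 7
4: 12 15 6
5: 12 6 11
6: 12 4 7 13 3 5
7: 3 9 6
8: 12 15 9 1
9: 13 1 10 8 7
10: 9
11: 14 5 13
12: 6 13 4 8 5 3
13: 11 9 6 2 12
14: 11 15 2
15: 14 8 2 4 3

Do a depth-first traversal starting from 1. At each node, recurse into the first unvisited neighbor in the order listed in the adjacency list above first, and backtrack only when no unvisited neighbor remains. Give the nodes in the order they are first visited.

1 → 2 → 14 → 11 → 5 → 12 → 6 → 4 → 15 → 8 → 9 → 13 → 10 → 7 → 3

Visit 1
1 → 2
2 → 14
14 → 11
11 → 5
5 → 12
12 → 6
6 → 4
4 → 15
15 → 8
8 → 9
9 → 13
9 → 10
9 → 7
7 → 3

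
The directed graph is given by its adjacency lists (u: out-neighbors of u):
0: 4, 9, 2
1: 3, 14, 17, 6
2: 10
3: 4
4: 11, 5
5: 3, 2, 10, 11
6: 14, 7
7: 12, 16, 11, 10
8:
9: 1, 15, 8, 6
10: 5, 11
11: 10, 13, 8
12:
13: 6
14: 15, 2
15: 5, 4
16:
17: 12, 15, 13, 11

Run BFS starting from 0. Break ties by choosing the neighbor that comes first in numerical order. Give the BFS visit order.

0 → 2 → 4 → 9 → 10 → 5 → 11 → 1 → 6 → 8 → 15 → 3 → 13 → 14 → 17 → 7 → 12 → 16

Visit 0; enqueue 2, 4, 9 → queue [2, 4, 9]
Visit 2; enqueue 10 → queue [4, 9, 10]
Visit 4; enqueue 5, 11 → queue [9, 10, 5, 11]
Visit 9; enqueue 1, 6, 8, 15 → queue [10, 5, 11, 1, 6, 8, 15]
Visit 10 → queue [5, 11, 1, 6, 8, 15]
Visit 5; enqueue 3 → queue [11, 1, 6, 8, 15, 3]
Visit 11; enqueue 13 → queue [1, 6, 8, 15, 3, 13]
Visit 1; enqueue 14, 17 → queue [6, 8, 15, 3, 13, 14, 17]
Visit 6; enqueue 7 → queue [8, 15, 3, 13, 14, 17, 7]
Visit 8 → queue [15, 3, 13, 14, 17, 7]
Visit 15 → queue [3, 13, 14, 17, 7]
Visit 3 → queue [13, 14, 17, 7]
Visit 13 → queue [14, 17, 7]
Visit 14 → queue [17, 7]
Visit 17; enqueue 12 → queue [7, 12]
Visit 7; enqueue 16 → queue [12, 16]
Visit 12 → queue [16]
Visit 16 → queue []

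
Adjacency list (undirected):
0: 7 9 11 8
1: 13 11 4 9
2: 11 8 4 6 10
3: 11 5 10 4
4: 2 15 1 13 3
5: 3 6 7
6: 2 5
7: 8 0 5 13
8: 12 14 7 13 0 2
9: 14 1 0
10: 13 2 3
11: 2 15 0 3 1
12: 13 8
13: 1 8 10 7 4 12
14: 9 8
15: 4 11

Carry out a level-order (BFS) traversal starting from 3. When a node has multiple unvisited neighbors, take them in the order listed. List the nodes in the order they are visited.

3, 11, 5, 10, 4, 2, 15, 0, 1, 6, 7, 13, 8, 9, 12, 14

Visit 3; enqueue 11, 5, 10, 4 → queue [11, 5, 10, 4]
Visit 11; enqueue 2, 15, 0, 1 → queue [5, 10, 4, 2, 15, 0, 1]
Visit 5; enqueue 6, 7 → queue [10, 4, 2, 15, 0, 1, 6, 7]
Visit 10; enqueue 13 → queue [4, 2, 15, 0, 1, 6, 7, 13]
Visit 4 → queue [2, 15, 0, 1, 6, 7, 13]
Visit 2; enqueue 8 → queue [15, 0, 1, 6, 7, 13, 8]
Visit 15 → queue [0, 1, 6, 7, 13, 8]
Visit 0; enqueue 9 → queue [1, 6, 7, 13, 8, 9]
Visit 1 → queue [6, 7, 13, 8, 9]
Visit 6 → queue [7, 13, 8, 9]
Visit 7 → queue [13, 8, 9]
Visit 13; enqueue 12 → queue [8, 9, 12]
Visit 8; enqueue 14 → queue [9, 12, 14]
Visit 9 → queue [12, 14]
Visit 12 → queue [14]
Visit 14 → queue []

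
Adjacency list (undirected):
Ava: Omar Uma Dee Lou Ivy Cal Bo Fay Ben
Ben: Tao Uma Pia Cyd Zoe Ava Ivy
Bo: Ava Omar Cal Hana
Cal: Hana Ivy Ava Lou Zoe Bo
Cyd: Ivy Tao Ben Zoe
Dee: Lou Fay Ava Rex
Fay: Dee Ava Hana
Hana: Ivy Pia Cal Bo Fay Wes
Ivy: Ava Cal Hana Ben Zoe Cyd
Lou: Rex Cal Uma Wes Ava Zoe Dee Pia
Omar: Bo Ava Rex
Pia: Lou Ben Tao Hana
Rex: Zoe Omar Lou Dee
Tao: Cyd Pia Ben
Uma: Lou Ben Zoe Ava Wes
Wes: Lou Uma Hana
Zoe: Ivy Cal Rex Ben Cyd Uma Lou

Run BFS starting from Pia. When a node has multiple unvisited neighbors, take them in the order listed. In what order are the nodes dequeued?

Pia -> Lou -> Ben -> Tao -> Hana -> Rex -> Cal -> Uma -> Wes -> Ava -> Zoe -> Dee -> Cyd -> Ivy -> Bo -> Fay -> Omar

Visit Pia; enqueue Lou, Ben, Tao, Hana → queue [Lou, Ben, Tao, Hana]
Visit Lou; enqueue Rex, Cal, Uma, Wes, Ava, Zoe, Dee → queue [Ben, Tao, Hana, Rex, Cal, Uma, Wes, Ava, Zoe, Dee]
Visit Ben; enqueue Cyd, Ivy → queue [Tao, Hana, Rex, Cal, Uma, Wes, Ava, Zoe, Dee, Cyd, Ivy]
Visit Tao → queue [Hana, Rex, Cal, Uma, Wes, Ava, Zoe, Dee, Cyd, Ivy]
Visit Hana; enqueue Bo, Fay → queue [Rex, Cal, Uma, Wes, Ava, Zoe, Dee, Cyd, Ivy, Bo, Fay]
Visit Rex; enqueue Omar → queue [Cal, Uma, Wes, Ava, Zoe, Dee, Cyd, Ivy, Bo, Fay, Omar]
Visit Cal → queue [Uma, Wes, Ava, Zoe, Dee, Cyd, Ivy, Bo, Fay, Omar]
Visit Uma → queue [Wes, Ava, Zoe, Dee, Cyd, Ivy, Bo, Fay, Omar]
Visit Wes → queue [Ava, Zoe, Dee, Cyd, Ivy, Bo, Fay, Omar]
Visit Ava → queue [Zoe, Dee, Cyd, Ivy, Bo, Fay, Omar]
Visit Zoe → queue [Dee, Cyd, Ivy, Bo, Fay, Omar]
Visit Dee → queue [Cyd, Ivy, Bo, Fay, Omar]
Visit Cyd → queue [Ivy, Bo, Fay, Omar]
Visit Ivy → queue [Bo, Fay, Omar]
Visit Bo → queue [Fay, Omar]
Visit Fay → queue [Omar]
Visit Omar → queue []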